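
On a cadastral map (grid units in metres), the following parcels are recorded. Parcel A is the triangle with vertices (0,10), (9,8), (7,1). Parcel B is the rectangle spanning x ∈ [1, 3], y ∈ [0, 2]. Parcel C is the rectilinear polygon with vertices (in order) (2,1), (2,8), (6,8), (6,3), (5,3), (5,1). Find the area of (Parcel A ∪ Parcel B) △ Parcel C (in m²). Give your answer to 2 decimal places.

|Parcel A ∪ Parcel B| = 37.5.
|(Parcel A ∪ Parcel B) ∩ Parcel C| = 13.373.
|(Parcel A ∪ Parcel B) △ Parcel C| = 37.5 + 26 − 26.746 = 36.75.

36.75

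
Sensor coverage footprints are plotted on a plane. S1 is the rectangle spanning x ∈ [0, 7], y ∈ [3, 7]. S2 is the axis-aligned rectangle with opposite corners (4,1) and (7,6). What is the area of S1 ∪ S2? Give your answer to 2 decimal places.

34.00

By inclusion–exclusion:
Individual areas: |S1| = 28, |S2| = 15.
|S1∩S2|: x∈[4,7], y∈[3,6] → 3·3 = 9.
|S1 ∪ S2| = 43 − 9 = 34.00.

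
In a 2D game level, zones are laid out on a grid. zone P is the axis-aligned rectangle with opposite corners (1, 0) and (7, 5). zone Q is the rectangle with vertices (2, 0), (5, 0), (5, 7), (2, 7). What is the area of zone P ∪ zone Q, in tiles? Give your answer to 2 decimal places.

By inclusion–exclusion:
Individual areas: |zone P| = 30, |zone Q| = 21.
|zone P∩zone Q|: x∈[2,5], y∈[0,5] → 3·5 = 15.
|zone P ∪ zone Q| = 51 − 15 = 36.00.

36.00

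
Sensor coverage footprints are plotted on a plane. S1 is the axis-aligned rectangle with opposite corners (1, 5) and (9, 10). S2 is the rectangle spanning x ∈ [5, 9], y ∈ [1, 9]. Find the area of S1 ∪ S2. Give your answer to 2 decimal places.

By inclusion–exclusion:
Individual areas: |S1| = 40, |S2| = 32.
|S1∩S2|: x∈[5,9], y∈[5,9] → 4·4 = 16.
|S1 ∪ S2| = 72 − 16 = 56.00.

56.00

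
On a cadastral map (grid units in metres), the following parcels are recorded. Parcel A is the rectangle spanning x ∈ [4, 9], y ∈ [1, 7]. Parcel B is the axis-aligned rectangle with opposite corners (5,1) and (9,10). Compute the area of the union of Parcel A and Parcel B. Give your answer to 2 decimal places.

42.00

By inclusion–exclusion:
Individual areas: |Parcel A| = 30, |Parcel B| = 36.
|Parcel A∩Parcel B|: x∈[5,9], y∈[1,7] → 4·6 = 24.
|Parcel A ∪ Parcel B| = 66 − 24 = 42.00.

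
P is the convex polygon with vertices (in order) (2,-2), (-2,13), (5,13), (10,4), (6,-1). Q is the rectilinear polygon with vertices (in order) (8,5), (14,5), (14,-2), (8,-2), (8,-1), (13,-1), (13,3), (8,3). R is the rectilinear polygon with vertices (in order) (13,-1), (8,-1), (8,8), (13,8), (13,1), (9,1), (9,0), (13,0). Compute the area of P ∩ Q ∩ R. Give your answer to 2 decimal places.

The intersection is the polygon with vertices (9.2,3), (8,3), (8,5), (9.444,5), (10,4).
By the shoelace formula its area is 3.32.

3.32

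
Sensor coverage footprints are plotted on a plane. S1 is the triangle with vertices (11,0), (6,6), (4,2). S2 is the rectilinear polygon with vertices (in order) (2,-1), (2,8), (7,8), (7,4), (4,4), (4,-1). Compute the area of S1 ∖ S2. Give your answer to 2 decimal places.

|S1| = 16, |S1∩S2| = 2.4.
|S1 ∖ S2| = |S1| − |S1∩S2| = 16 − 2.4 = 13.60.

13.60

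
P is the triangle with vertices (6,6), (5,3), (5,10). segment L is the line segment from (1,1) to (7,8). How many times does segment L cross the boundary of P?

2

The segment meets the boundary at (5.839,6.645), (5,5.667).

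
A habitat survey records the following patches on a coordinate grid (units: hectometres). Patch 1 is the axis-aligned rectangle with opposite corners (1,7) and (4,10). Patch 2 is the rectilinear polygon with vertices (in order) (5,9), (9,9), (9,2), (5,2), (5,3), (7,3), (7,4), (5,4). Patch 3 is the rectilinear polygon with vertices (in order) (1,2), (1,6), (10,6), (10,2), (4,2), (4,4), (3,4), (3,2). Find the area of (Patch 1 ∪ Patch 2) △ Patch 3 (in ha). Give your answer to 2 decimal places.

|Patch 1 ∪ Patch 2| = 35.
|(Patch 1 ∪ Patch 2) ∩ Patch 3| = 14.
|(Patch 1 ∪ Patch 2) △ Patch 3| = 35 + 34 − 28 = 41.00.

41.00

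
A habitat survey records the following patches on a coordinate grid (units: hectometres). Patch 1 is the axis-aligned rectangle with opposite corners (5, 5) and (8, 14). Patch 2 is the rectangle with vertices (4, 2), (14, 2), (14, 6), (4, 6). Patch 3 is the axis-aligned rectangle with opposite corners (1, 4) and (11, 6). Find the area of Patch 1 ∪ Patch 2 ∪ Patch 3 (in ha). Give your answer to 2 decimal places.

By inclusion–exclusion:
Individual areas: |Patch 1| = 27, |Patch 2| = 40, |Patch 3| = 20.
|Patch 1∩Patch 2|: x∈[5,8], y∈[5,6] → 3·1 = 3.
|Patch 1∩Patch 3|: x∈[5,8], y∈[5,6] → 3·1 = 3.
|Patch 2∩Patch 3|: x∈[4,11], y∈[4,6] → 7·2 = 14.
|Patch 1∩Patch 2∩Patch 3| = 3.
|Patch 1 ∪ Patch 2 ∪ Patch 3| = 87 − 20 + 3 = 70.00.

70.00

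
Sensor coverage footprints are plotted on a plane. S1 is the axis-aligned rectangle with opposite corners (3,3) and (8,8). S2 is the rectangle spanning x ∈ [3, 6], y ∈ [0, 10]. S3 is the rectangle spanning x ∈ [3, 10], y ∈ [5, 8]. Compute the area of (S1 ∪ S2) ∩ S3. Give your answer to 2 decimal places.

The region (S1 ∪ S2) ∩ S3 is the polygon with vertices (8,5), (3,5), (3,8), (6,8), (8,8).
By the shoelace formula its area is 15.00.

15.00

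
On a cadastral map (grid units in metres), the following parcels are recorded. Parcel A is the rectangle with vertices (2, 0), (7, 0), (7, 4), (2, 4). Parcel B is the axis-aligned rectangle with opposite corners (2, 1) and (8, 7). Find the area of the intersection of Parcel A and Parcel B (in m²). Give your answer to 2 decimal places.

15.00

|Parcel A∩Parcel B|: x∈[2,7], y∈[1,4] → 5·3 = 15.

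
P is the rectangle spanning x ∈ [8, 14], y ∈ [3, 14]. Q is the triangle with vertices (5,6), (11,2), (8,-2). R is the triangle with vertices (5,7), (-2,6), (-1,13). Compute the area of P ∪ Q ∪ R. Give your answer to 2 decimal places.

107.25

By inclusion–exclusion:
Individual areas: |P| = 66, |Q| = 18, |R| = 24.
|P∩Q| = 0.75.
|P∩R| = 0.
|Q∩R| = 0.
|P∩Q∩R| = 0.
|P ∪ Q ∪ R| = 108 − 0.75 + 0 = 107.25.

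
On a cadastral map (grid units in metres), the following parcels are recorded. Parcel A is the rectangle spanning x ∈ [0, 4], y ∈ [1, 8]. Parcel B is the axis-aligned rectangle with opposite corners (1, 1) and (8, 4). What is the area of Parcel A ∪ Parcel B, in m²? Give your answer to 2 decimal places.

By inclusion–exclusion:
Individual areas: |Parcel A| = 28, |Parcel B| = 21.
|Parcel A∩Parcel B|: x∈[1,4], y∈[1,4] → 3·3 = 9.
|Parcel A ∪ Parcel B| = 49 − 9 = 40.00.

40.00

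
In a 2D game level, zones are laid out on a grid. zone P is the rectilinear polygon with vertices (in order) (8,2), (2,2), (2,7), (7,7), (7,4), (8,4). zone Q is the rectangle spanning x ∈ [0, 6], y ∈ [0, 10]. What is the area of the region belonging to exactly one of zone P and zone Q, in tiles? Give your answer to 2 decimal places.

47.00

|zone P| = 27, |zone Q| = 60, |zone P∩zone Q| = 20.
|zone P △ zone Q| = |zone P| + |zone Q| − 2·|zone P∩zone Q| = 27 + 60 − 40 = 47.00.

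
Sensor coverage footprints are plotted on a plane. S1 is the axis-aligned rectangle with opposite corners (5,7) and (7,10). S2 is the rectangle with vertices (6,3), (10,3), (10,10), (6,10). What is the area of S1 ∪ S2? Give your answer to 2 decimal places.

By inclusion–exclusion:
Individual areas: |S1| = 6, |S2| = 28.
|S1∩S2|: x∈[6,7], y∈[7,10] → 1·3 = 3.
|S1 ∪ S2| = 34 − 3 = 31.00.

31.00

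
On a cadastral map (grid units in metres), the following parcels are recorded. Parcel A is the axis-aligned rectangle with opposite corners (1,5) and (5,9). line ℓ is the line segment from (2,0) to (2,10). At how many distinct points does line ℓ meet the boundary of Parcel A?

2

The segment meets the boundary at (2,9), (2,5).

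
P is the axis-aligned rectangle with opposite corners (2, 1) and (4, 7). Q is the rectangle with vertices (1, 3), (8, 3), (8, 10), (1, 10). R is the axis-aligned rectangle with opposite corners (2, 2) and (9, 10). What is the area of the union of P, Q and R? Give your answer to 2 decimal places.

By inclusion–exclusion:
Individual areas: |P| = 12, |Q| = 49, |R| = 56.
|P∩Q|: x∈[2,4], y∈[3,7] → 2·4 = 8.
|P∩R|: x∈[2,4], y∈[2,7] → 2·5 = 10.
|Q∩R|: x∈[2,8], y∈[3,10] → 6·7 = 42.
|P∩Q∩R| = 8.
|P ∪ Q ∪ R| = 117 − 60 + 8 = 65.00.

65.00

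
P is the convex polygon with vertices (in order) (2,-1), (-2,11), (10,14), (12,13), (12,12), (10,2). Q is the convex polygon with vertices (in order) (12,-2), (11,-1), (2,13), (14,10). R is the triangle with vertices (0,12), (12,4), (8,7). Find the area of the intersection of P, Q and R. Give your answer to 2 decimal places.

1.49

The intersection is the polygon with vertices (10.588,4.941), (4.625,8.917), (4.418,9.239), (8,7), (10.609,5.043).
By the shoelace formula its area is 1.49.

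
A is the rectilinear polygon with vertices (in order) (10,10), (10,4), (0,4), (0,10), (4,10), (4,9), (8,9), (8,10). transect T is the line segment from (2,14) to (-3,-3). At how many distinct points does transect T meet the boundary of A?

The segment meets the boundary at (0.824,10), (0,7.2).

2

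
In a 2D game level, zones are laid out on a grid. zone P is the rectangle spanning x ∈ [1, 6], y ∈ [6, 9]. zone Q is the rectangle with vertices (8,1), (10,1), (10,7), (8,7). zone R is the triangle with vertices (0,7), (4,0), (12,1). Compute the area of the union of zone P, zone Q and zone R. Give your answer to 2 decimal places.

53.75

By inclusion–exclusion:
Individual areas: |zone P| = 15, |zone Q| = 12, |zone R| = 30.
|zone P∩zone Q| = 0 (no overlap).
|zone P∩zone R| = 0.25.
|zone Q∩zone R| = 3.
|zone P∩zone Q∩zone R| = 0.
|zone P ∪ zone Q ∪ zone R| = 57 − 3.25 + 0 = 53.75.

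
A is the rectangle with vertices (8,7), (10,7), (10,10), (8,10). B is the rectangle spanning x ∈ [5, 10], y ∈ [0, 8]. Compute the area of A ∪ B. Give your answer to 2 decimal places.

44.00

By inclusion–exclusion:
Individual areas: |A| = 6, |B| = 40.
|A∩B|: x∈[8,10], y∈[7,8] → 2·1 = 2.
|A ∪ B| = 46 − 2 = 44.00.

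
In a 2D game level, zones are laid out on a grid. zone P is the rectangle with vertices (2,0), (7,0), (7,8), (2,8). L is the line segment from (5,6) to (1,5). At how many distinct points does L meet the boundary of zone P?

1

The segment meets the boundary at (2,5.25).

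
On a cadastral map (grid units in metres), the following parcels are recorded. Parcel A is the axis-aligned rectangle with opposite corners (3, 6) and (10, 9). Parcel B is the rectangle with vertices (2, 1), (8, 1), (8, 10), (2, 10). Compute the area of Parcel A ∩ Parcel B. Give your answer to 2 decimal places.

|Parcel A∩Parcel B|: x∈[3,8], y∈[6,9] → 5·3 = 15.

15.00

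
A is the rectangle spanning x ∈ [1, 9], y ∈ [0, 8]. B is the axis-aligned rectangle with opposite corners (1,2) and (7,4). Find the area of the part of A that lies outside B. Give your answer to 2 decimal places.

|A∩B|: x∈[1,7], y∈[2,4] → 6·2 = 12.
|A| = 64.
|A ∖ B| = |A| − |A∩B| = 64 − 12 = 52.00.

52.00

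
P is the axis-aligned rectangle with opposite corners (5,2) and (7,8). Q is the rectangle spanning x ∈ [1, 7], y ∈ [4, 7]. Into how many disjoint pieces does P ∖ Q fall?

2

P ∖ Q splits into 2 disjoint pieces (area 4, area 2).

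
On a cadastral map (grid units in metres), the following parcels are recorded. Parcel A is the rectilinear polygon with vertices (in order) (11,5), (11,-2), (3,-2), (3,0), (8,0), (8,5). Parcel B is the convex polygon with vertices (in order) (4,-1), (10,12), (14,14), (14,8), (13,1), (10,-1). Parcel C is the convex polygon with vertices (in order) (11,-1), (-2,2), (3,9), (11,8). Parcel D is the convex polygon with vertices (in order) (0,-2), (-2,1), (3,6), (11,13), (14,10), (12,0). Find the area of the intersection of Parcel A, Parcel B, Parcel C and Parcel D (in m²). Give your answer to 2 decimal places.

16.29

The intersection is the polygon with vertices (6.667,0), (8,0), (8,5), (11,5), (11,-0.167), (8.903,-0.516).
By the shoelace formula its area is 16.29.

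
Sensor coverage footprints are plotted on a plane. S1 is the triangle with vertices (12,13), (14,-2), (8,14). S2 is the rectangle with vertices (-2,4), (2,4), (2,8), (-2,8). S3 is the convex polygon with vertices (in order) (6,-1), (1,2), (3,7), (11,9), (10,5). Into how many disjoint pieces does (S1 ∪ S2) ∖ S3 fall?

2

(S1 ∪ S2) ∖ S3 splits into 2 disjoint pieces (area 28.1321, area 15.95).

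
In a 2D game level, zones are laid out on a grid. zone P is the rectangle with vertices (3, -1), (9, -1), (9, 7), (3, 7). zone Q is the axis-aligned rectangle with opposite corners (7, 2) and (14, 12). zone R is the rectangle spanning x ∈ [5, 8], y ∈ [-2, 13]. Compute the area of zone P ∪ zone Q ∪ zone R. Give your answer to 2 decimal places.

By inclusion–exclusion:
Individual areas: |zone P| = 48, |zone Q| = 70, |zone R| = 45.
|zone P∩zone Q|: x∈[7,9], y∈[2,7] → 2·5 = 10.
|zone P∩zone R|: x∈[5,8], y∈[-1,7] → 3·8 = 24.
|zone Q∩zone R|: x∈[7,8], y∈[2,12] → 1·10 = 10.
|zone P∩zone Q∩zone R| = 5.
|zone P ∪ zone Q ∪ zone R| = 163 − 44 + 5 = 124.00.

124.00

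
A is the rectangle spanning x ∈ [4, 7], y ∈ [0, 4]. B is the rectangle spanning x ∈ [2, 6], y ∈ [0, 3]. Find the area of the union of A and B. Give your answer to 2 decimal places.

By inclusion–exclusion:
Individual areas: |A| = 12, |B| = 12.
|A∩B|: x∈[4,6], y∈[0,3] → 2·3 = 6.
|A ∪ B| = 24 − 6 = 18.00.

18.00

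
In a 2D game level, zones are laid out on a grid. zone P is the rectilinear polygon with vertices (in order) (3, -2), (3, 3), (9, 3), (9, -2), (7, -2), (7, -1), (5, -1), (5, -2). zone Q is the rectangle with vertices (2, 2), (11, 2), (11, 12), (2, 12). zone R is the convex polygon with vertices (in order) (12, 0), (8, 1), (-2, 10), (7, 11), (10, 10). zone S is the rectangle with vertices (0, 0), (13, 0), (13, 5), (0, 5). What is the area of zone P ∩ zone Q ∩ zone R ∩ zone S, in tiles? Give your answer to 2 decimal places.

2.67

The intersection is the polygon with vertices (9,2), (6.889,2), (5.778,3), (9,3).
By the shoelace formula its area is 2.67.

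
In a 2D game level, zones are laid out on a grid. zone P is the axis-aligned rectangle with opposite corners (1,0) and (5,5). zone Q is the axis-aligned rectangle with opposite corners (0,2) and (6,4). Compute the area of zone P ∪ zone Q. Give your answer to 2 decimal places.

24.00

By inclusion–exclusion:
Individual areas: |zone P| = 20, |zone Q| = 12.
|zone P∩zone Q|: x∈[1,5], y∈[2,4] → 4·2 = 8.
|zone P ∪ zone Q| = 32 − 8 = 24.00.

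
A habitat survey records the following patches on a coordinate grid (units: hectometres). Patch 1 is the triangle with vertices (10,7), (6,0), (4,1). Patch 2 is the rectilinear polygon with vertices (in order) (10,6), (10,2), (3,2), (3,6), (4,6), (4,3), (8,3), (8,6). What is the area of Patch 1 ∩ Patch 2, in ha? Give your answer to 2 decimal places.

3.21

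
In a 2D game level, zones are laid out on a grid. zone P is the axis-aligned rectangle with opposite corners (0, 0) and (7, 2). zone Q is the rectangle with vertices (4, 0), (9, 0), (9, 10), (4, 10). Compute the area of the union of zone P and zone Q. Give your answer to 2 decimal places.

By inclusion–exclusion:
Individual areas: |zone P| = 14, |zone Q| = 50.
|zone P∩zone Q|: x∈[4,7], y∈[0,2] → 3·2 = 6.
|zone P ∪ zone Q| = 64 − 6 = 58.00.

58.00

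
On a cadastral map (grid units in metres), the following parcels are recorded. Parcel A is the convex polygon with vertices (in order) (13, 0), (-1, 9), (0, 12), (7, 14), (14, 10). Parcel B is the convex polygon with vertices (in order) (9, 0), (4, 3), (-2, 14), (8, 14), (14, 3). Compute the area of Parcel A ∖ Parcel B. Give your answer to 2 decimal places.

|Parcel A| = 117.5, |Parcel A∩Parcel B| = 94.3574.
|Parcel A ∖ Parcel B| = |Parcel A| − |Parcel A∩Parcel B| = 117.5 − 94.3574 = 23.14.

23.14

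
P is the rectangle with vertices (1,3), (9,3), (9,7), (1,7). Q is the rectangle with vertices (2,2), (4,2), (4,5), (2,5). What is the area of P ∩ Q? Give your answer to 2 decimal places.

|P∩Q|: x∈[2,4], y∈[3,5] → 2·2 = 4.

4.00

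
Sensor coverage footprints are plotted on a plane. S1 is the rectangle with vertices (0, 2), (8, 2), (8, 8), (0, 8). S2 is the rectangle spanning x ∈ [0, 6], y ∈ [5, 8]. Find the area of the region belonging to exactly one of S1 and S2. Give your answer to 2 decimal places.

30.00

|S1∩S2|: x∈[0,6], y∈[5,8] → 6·3 = 18.
|S1 △ S2| = |S1| + |S2| − 2·|S1∩S2| = 48 + 18 − 36 = 30.00.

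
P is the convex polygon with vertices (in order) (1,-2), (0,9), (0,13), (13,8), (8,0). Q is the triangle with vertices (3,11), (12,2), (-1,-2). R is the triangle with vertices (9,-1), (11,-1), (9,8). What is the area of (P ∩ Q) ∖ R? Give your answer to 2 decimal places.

|P ∩ Q| = 68.3137.
|(P ∩ Q) ∩ R| = 2.0717.
|(P ∩ Q) ∖ R| = 68.3137 − 2.0717 = 66.24.

66.24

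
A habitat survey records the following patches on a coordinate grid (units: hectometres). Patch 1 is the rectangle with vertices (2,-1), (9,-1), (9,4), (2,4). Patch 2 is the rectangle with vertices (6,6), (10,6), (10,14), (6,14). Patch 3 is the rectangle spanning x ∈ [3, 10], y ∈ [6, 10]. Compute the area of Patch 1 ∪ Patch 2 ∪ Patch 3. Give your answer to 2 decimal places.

By inclusion–exclusion:
Individual areas: |Patch 1| = 35, |Patch 2| = 32, |Patch 3| = 28.
|Patch 1∩Patch 2| = 0 (no overlap).
|Patch 1∩Patch 3| = 0 (no overlap).
|Patch 2∩Patch 3|: x∈[6,10], y∈[6,10] → 4·4 = 16.
|Patch 1∩Patch 2∩Patch 3| = 0.
|Patch 1 ∪ Patch 2 ∪ Patch 3| = 95 − 16 + 0 = 79.00.

79.00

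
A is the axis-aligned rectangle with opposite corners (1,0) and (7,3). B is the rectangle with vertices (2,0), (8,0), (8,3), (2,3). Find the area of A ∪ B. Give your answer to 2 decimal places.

21.00

By inclusion–exclusion:
Individual areas: |A| = 18, |B| = 18.
|A∩B|: x∈[2,7], y∈[0,3] → 5·3 = 15.
|A ∪ B| = 36 − 15 = 21.00.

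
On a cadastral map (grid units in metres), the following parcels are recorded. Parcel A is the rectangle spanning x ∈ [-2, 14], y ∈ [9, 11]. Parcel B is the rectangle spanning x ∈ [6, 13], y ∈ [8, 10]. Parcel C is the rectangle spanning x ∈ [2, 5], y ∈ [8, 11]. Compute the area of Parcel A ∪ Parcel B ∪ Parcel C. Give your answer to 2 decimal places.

By inclusion–exclusion:
Individual areas: |Parcel A| = 32, |Parcel B| = 14, |Parcel C| = 9.
|Parcel A∩Parcel B|: x∈[6,13], y∈[9,10] → 7·1 = 7.
|Parcel A∩Parcel C|: x∈[2,5], y∈[9,11] → 3·2 = 6.
|Parcel B∩Parcel C| = 0 (no overlap).
|Parcel A∩Parcel B∩Parcel C| = 0.
|Parcel A ∪ Parcel B ∪ Parcel C| = 55 − 13 + 0 = 42.00.

42.00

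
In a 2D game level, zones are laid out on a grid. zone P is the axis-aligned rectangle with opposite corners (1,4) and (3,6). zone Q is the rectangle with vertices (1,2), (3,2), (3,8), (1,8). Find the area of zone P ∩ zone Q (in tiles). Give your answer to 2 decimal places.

|zone P∩zone Q|: x∈[1,3], y∈[4,6] → 2·2 = 4.

4.00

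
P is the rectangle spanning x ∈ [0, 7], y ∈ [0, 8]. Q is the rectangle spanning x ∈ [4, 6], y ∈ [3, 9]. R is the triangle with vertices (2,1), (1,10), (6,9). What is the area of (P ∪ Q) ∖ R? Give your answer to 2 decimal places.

|P ∪ Q| = 58.
|(P ∪ Q) ∩ R| = 16.7222.
|(P ∪ Q) ∖ R| = 58 − 16.7222 = 41.28.

41.28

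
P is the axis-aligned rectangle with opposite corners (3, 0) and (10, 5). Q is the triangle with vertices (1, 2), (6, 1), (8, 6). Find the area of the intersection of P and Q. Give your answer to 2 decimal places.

The intersection is the polygon with vertices (7.6,5), (6,1), (3,1.6), (3,3.143), (6.25,5).
By the shoelace formula its area is 11.28.

11.28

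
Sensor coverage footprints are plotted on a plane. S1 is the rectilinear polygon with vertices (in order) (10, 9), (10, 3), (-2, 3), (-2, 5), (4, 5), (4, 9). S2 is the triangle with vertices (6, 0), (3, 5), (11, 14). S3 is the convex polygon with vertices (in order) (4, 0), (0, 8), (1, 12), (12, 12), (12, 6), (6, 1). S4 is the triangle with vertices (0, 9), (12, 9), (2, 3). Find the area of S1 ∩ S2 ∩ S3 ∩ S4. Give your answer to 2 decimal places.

The intersection is the polygon with vertices (4,5), (4,6.125), (6.556,9), (9.214,9), (8.454,6.873), (3.618,3.971), (3,5).
By the shoelace formula its area is 13.23.

13.23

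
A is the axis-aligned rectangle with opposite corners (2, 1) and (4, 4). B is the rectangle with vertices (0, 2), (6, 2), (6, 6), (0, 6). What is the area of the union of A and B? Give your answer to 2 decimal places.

By inclusion–exclusion:
Individual areas: |A| = 6, |B| = 24.
|A∩B|: x∈[2,4], y∈[2,4] → 2·2 = 4.
|A ∪ B| = 30 − 4 = 26.00.

26.00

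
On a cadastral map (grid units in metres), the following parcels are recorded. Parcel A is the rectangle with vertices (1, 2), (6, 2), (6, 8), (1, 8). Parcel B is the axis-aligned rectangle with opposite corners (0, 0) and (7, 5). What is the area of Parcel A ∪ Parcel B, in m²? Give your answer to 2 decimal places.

By inclusion–exclusion:
Individual areas: |Parcel A| = 30, |Parcel B| = 35.
|Parcel A∩Parcel B|: x∈[1,6], y∈[2,5] → 5·3 = 15.
|Parcel A ∪ Parcel B| = 65 − 15 = 50.00.

50.00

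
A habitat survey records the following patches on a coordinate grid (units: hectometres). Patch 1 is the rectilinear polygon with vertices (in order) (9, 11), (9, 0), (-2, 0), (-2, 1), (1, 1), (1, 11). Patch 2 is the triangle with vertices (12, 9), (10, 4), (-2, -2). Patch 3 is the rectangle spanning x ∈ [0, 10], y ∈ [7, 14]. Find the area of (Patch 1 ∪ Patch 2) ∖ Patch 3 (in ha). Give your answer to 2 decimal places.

|Patch 1 ∪ Patch 2| = 99.1688.
|(Patch 1 ∪ Patch 2) ∩ Patch 3| = 32.1169.
|(Patch 1 ∪ Patch 2) ∖ Patch 3| = 99.1688 − 32.1169 = 67.05.

67.05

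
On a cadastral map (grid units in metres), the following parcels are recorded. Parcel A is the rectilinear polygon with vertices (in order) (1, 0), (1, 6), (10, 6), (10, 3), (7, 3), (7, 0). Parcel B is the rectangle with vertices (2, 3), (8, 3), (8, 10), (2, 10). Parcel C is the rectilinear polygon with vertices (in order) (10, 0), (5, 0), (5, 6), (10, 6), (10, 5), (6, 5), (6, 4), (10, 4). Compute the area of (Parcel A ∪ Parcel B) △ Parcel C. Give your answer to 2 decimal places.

|Parcel A ∪ Parcel B| = 69.
|(Parcel A ∪ Parcel B) ∩ Parcel C| = 17.
|(Parcel A ∪ Parcel B) △ Parcel C| = 69 + 26 − 34 = 61.00.

61.00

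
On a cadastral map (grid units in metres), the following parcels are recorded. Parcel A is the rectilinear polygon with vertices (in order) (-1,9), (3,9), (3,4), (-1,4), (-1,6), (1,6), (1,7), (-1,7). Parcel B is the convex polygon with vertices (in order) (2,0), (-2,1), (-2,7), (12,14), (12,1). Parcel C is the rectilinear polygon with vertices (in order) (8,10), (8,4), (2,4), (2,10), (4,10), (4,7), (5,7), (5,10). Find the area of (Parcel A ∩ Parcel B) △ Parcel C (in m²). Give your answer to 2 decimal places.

38.75

|Parcel A ∩ Parcel B| = 15.75.
|(Parcel A ∩ Parcel B) ∩ Parcel C| = 5.
|(Parcel A ∩ Parcel B) △ Parcel C| = 15.75 + 33 − 10 = 38.75.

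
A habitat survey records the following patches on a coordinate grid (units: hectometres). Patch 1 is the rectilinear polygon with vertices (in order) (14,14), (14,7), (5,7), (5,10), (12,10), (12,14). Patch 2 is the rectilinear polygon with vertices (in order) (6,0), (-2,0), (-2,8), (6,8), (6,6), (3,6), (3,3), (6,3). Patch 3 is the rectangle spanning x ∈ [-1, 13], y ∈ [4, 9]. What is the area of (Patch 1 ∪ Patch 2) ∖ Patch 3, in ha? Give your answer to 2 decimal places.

52.00

|Patch 1 ∪ Patch 2| = 89.
|(Patch 1 ∪ Patch 2) ∩ Patch 3| = 37.
|(Patch 1 ∪ Patch 2) ∖ Patch 3| = 89 − 37 = 52.00.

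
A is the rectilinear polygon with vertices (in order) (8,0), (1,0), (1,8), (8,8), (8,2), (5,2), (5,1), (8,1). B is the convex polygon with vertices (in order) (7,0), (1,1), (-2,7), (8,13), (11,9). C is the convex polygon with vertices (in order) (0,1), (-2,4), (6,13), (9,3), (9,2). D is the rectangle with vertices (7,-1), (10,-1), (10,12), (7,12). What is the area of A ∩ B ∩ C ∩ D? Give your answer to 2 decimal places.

5.57

The intersection is the polygon with vertices (8,6.333), (8,2.25), (7.889,2), (7,2), (7,8), (7.5,8).
By the shoelace formula its area is 5.57.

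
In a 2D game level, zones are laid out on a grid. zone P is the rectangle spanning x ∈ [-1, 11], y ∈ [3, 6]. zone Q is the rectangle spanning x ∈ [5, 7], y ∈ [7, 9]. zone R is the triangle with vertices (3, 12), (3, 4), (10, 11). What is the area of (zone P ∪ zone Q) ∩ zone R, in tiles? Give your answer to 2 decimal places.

|zone P ∪ zone Q| = 40.
|(zone P ∪ zone Q) ∩ zone R| = 5.50.

5.50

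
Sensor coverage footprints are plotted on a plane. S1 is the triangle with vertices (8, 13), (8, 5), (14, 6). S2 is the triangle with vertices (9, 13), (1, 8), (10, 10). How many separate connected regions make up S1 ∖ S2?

S1 ∖ S2 splits into 2 disjoint pieces (area 0.109, area 20.0101).

2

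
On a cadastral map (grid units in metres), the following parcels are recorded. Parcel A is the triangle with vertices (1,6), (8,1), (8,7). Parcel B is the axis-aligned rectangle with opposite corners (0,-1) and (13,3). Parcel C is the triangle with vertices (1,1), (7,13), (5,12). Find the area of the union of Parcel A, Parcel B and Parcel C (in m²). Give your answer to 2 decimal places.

77.99

By inclusion–exclusion:
Individual areas: |Parcel A| = 21, |Parcel B| = 52, |Parcel C| = 9.
|Parcel A∩Parcel B| = 2.8.
|Parcel A∩Parcel C| = 0.9392.
|Parcel B∩Parcel C| = 0.2727.
|Parcel A∩Parcel B∩Parcel C| = 0.
|Parcel A ∪ Parcel B ∪ Parcel C| = 82 − 4.012 + 0 = 77.99.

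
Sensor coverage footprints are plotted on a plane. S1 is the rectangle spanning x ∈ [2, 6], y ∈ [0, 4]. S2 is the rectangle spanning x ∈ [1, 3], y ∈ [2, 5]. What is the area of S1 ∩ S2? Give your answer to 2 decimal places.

|S1∩S2|: x∈[2,3], y∈[2,4] → 1·2 = 2.

2.00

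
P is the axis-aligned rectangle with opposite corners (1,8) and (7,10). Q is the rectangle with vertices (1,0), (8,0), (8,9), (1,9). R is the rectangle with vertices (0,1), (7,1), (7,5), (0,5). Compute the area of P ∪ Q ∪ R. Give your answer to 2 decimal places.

By inclusion–exclusion:
Individual areas: |P| = 12, |Q| = 63, |R| = 28.
|P∩Q|: x∈[1,7], y∈[8,9] → 6·1 = 6.
|P∩R| = 0 (no overlap).
|Q∩R|: x∈[1,7], y∈[1,5] → 6·4 = 24.
|P∩Q∩R| = 0.
|P ∪ Q ∪ R| = 103 − 30 + 0 = 73.00.

73.00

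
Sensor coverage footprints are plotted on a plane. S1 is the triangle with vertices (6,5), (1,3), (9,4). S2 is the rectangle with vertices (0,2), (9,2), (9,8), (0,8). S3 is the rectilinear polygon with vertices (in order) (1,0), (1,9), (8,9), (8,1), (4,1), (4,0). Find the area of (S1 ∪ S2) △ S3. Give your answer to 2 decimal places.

|S1 ∪ S2| = 54.
|(S1 ∪ S2) ∩ S3| = 42.
|(S1 ∪ S2) △ S3| = 54 + 59 − 84 = 29.00.

29.00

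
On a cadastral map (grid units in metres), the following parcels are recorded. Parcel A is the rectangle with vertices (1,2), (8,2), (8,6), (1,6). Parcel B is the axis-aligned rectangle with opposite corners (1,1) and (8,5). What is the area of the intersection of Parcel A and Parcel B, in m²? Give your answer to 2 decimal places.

21.00

|Parcel A∩Parcel B|: x∈[1,8], y∈[2,5] → 7·3 = 21.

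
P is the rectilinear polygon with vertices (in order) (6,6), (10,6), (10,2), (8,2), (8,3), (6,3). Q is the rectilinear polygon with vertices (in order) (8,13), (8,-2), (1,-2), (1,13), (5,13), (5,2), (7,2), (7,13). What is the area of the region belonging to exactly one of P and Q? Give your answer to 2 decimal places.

|P| = 14, |Q| = 83, |P∩Q| = 3.
|P △ Q| = |P| + |Q| − 2·|P∩Q| = 14 + 83 − 6 = 91.00.

91.00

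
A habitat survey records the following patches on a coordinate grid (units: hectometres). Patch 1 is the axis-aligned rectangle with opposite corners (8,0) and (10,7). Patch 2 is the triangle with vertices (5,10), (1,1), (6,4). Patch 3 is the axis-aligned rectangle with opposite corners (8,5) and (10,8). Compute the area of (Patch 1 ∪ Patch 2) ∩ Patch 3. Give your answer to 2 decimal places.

4.00

The region (Patch 1 ∪ Patch 2) ∩ Patch 3 is the polygon with vertices (10,5), (8,5), (8,7), (10,7).
By the shoelace formula its area is 4.00.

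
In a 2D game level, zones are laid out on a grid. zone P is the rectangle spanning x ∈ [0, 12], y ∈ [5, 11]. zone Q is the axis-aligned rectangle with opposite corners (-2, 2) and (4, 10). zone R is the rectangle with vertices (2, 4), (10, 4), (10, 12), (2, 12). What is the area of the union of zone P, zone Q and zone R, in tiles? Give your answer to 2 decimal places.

114.00

By inclusion–exclusion:
Individual areas: |zone P| = 72, |zone Q| = 48, |zone R| = 64.
|zone P∩zone Q|: x∈[0,4], y∈[5,10] → 4·5 = 20.
|zone P∩zone R|: x∈[2,10], y∈[5,11] → 8·6 = 48.
|zone Q∩zone R|: x∈[2,4], y∈[4,10] → 2·6 = 12.
|zone P∩zone Q∩zone R| = 10.
|zone P ∪ zone Q ∪ zone R| = 184 − 80 + 10 = 114.00.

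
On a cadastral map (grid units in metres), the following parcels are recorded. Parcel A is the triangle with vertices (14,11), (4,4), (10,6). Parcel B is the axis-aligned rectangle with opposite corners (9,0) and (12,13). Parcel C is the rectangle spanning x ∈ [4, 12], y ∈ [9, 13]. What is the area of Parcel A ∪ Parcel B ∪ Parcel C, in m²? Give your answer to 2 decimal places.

By inclusion–exclusion:
Individual areas: |Parcel A| = 11, |Parcel B| = 39, |Parcel C| = 32.
|Parcel A∩Parcel B| = 5.3167.
|Parcel A∩Parcel C| = 0.2571.
|Parcel B∩Parcel C|: x∈[9,12], y∈[9,13] → 3·4 = 12.
|Parcel A∩Parcel B∩Parcel C| = 0.2571.
|Parcel A ∪ Parcel B ∪ Parcel C| = 82 − 17.5738 + 0.2571 = 64.68.

64.68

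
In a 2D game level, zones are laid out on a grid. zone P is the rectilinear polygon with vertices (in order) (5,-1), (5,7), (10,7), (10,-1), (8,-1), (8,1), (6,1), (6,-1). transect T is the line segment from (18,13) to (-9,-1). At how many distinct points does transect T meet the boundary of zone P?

The segment meets the boundary at (5,6.259), (6.429,7).

2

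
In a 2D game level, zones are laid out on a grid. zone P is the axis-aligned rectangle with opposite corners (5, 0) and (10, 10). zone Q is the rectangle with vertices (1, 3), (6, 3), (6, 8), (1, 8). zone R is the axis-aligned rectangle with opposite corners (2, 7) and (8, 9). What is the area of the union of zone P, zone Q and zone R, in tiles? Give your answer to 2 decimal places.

73.00

By inclusion–exclusion:
Individual areas: |zone P| = 50, |zone Q| = 25, |zone R| = 12.
|zone P∩zone Q|: x∈[5,6], y∈[3,8] → 1·5 = 5.
|zone P∩zone R|: x∈[5,8], y∈[7,9] → 3·2 = 6.
|zone Q∩zone R|: x∈[2,6], y∈[7,8] → 4·1 = 4.
|zone P∩zone Q∩zone R| = 1.
|zone P ∪ zone Q ∪ zone R| = 87 − 15 + 1 = 73.00.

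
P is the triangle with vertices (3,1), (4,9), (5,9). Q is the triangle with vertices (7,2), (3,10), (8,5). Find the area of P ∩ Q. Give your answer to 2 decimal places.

0.90

The intersection is the polygon with vertices (4,9), (4.8,8.2), (4.5,7), (3.9,8.2).
By the shoelace formula its area is 0.90.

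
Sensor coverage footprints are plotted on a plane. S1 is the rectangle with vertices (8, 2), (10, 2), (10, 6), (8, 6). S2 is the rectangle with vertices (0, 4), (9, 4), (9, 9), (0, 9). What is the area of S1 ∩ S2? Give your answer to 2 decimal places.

|S1∩S2|: x∈[8,9], y∈[4,6] → 1·2 = 2.

2.00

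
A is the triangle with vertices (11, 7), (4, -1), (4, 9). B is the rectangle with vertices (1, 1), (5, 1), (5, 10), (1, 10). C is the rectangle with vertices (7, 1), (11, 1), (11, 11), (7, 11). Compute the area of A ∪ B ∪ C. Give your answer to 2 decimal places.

91.71

By inclusion–exclusion:
Individual areas: |A| = 35, |B| = 36, |C| = 40.
|A∩B| = 7.8571.
|A∩C| = 11.4286.
|B∩C| = 0 (no overlap).
|A∩B∩C| = 0.
|A ∪ B ∪ C| = 111 − 19.2857 + 0 = 91.71.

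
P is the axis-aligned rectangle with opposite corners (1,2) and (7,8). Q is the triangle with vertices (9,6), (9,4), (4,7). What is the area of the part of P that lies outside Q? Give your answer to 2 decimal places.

34.20

|P| = 36, |P∩Q| = 1.8.
|P ∖ Q| = |P| − |P∩Q| = 36 − 1.8 = 34.20.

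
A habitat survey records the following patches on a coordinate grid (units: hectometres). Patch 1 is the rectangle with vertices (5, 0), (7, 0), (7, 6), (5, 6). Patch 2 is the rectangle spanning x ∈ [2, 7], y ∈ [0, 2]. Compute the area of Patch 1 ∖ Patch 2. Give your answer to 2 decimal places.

8.00

|Patch 1∩Patch 2|: x∈[5,7], y∈[0,2] → 2·2 = 4.
|Patch 1| = 12.
|Patch 1 ∖ Patch 2| = |Patch 1| − |Patch 1∩Patch 2| = 12 − 4 = 8.00.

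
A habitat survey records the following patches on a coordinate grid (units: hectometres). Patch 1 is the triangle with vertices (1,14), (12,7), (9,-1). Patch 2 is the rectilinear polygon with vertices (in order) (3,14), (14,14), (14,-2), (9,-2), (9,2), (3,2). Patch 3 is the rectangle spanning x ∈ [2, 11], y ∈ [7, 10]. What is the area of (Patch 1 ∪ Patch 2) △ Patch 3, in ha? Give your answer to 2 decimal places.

|Patch 1 ∪ Patch 2| = 156.8773.
|(Patch 1 ∪ Patch 2) ∩ Patch 3| = 24.
|(Patch 1 ∪ Patch 2) △ Patch 3| = 156.8773 + 27 − 48 = 135.88.

135.88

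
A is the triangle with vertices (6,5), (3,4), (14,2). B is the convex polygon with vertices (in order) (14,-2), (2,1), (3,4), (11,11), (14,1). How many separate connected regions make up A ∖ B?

A ∖ B is a single connected region.

1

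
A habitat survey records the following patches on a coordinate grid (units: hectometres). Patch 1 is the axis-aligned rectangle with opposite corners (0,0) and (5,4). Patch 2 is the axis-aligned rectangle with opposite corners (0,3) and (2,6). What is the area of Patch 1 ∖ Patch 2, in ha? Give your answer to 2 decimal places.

|Patch 1∩Patch 2|: x∈[0,2], y∈[3,4] → 2·1 = 2.
|Patch 1| = 20.
|Patch 1 ∖ Patch 2| = |Patch 1| − |Patch 1∩Patch 2| = 20 − 2 = 18.00.

18.00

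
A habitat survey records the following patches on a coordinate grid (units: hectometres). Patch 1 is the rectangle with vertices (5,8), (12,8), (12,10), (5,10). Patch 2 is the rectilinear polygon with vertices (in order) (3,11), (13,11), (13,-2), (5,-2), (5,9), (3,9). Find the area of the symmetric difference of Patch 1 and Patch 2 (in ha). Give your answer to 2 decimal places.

94.00

|Patch 1| = 14, |Patch 2| = 108, |Patch 1∩Patch 2| = 14.
|Patch 1 △ Patch 2| = |Patch 1| + |Patch 2| − 2·|Patch 1∩Patch 2| = 14 + 108 − 28 = 94.00.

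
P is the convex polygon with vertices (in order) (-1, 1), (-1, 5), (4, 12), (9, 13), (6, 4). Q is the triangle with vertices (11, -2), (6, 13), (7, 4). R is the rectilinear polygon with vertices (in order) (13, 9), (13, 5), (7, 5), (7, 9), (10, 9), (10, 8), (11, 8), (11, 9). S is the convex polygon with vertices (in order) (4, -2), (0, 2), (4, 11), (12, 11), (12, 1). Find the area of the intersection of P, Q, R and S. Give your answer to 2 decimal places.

0.58

The intersection is the polygon with vertices (7,7), (7,9), (7.333,9), (7.5,8.5).
By the shoelace formula its area is 0.58.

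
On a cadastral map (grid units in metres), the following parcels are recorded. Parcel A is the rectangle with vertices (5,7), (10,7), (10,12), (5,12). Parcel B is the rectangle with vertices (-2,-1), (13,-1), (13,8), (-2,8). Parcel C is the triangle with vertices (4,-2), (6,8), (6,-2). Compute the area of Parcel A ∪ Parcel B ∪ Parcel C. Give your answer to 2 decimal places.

By inclusion–exclusion:
Individual areas: |Parcel A| = 25, |Parcel B| = 135, |Parcel C| = 10.
|Parcel A∩Parcel B|: x∈[5,10], y∈[7,8] → 5·1 = 5.
|Parcel A∩Parcel C| = 0.1.
|Parcel B∩Parcel C| = 8.1.
|Parcel A∩Parcel B∩Parcel C| = 0.1.
|Parcel A ∪ Parcel B ∪ Parcel C| = 170 − 13.2 + 0.1 = 156.90.

156.90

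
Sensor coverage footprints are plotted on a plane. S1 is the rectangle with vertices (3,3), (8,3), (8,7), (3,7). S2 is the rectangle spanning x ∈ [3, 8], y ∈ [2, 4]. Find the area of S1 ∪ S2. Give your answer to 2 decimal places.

By inclusion–exclusion:
Individual areas: |S1| = 20, |S2| = 10.
|S1∩S2|: x∈[3,8], y∈[3,4] → 5·1 = 5.
|S1 ∪ S2| = 30 − 5 = 25.00.

25.00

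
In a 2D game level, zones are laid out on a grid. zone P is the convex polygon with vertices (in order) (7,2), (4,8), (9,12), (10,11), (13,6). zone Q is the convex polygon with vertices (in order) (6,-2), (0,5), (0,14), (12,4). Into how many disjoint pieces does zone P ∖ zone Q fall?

1

zone P ∖ zone Q is a single connected region.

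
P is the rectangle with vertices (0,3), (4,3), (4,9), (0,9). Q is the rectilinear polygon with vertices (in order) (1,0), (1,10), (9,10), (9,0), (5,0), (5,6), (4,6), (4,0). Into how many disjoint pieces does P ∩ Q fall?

P ∩ Q is a single connected region.

1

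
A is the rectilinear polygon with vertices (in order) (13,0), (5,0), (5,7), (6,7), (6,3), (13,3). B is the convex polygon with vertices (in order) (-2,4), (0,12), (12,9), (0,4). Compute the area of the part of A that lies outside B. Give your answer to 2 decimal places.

27.29

|A| = 28, |A∩B| = 0.7083.
|A ∖ B| = |A| − |A∩B| = 28 − 0.7083 = 27.29.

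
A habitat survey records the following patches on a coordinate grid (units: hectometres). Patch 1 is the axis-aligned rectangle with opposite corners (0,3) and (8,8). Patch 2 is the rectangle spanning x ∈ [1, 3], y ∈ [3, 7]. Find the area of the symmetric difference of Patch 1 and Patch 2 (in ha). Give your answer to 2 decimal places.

32.00

|Patch 1∩Patch 2|: x∈[1,3], y∈[3,7] → 2·4 = 8.
|Patch 1 △ Patch 2| = |Patch 1| + |Patch 2| − 2·|Patch 1∩Patch 2| = 40 + 8 − 16 = 32.00.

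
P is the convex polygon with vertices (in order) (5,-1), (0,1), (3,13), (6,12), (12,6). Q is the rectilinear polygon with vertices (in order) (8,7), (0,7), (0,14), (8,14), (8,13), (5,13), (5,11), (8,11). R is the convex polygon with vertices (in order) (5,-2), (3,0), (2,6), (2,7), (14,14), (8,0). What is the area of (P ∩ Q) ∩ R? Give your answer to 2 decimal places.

10.42

The region (P ∩ Q) ∩ R is the polygon with vertices (8,10), (8,7), (2,7), (7.684,10.316).
By the shoelace formula its area is 10.42.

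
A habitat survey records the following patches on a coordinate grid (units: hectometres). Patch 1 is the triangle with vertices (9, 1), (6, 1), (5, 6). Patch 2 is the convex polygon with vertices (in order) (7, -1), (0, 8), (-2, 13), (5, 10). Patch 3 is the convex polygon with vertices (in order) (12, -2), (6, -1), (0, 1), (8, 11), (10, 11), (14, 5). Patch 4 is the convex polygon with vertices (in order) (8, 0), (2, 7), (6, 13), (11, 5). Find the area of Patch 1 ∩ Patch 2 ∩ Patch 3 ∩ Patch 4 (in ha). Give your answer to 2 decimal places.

2.18

The intersection is the polygon with vertices (5.941,4.824), (6.5,1.75), (5.652,2.739), (5,6).
By the shoelace formula its area is 2.18.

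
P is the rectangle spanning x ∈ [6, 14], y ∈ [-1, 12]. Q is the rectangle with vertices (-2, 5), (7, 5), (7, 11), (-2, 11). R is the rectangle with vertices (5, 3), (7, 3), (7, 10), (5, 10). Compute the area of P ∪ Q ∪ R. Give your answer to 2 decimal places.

By inclusion–exclusion:
Individual areas: |P| = 104, |Q| = 54, |R| = 14.
|P∩Q|: x∈[6,7], y∈[5,11] → 1·6 = 6.
|P∩R|: x∈[6,7], y∈[3,10] → 1·7 = 7.
|Q∩R|: x∈[5,7], y∈[5,10] → 2·5 = 10.
|P∩Q∩R| = 5.
|P ∪ Q ∪ R| = 172 − 23 + 5 = 154.00.

154.00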